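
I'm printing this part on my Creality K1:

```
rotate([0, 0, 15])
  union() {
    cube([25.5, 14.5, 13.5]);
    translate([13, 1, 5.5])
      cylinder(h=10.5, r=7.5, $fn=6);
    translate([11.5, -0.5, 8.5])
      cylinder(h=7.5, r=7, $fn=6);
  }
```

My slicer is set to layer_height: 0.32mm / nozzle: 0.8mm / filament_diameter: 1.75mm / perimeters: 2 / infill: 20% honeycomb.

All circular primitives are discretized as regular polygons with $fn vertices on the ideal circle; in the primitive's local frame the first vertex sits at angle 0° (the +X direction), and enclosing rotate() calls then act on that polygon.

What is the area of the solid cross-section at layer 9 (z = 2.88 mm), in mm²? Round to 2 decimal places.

At z = 2.88 mm: the cube is present — its section is the full 25.5×14.5 rectangle (area 369.75 mm²); the cylinder at (13, 1) is not intersected at this z (z outside [5.5, 16]); the cylinder at (11.5, -0.5) is not intersected at this z (z outside [8.5, 16]); Taking the union: only the 25.5×14.5 cube is present, so the union is just that shape — area = 369.75 mm²; (whole slice rotated 15° about Z — lengths, areas and connectivity unchanged). Overall, the cross-section is a single solid region. Net area = 369.75 mm².

369.75 mm²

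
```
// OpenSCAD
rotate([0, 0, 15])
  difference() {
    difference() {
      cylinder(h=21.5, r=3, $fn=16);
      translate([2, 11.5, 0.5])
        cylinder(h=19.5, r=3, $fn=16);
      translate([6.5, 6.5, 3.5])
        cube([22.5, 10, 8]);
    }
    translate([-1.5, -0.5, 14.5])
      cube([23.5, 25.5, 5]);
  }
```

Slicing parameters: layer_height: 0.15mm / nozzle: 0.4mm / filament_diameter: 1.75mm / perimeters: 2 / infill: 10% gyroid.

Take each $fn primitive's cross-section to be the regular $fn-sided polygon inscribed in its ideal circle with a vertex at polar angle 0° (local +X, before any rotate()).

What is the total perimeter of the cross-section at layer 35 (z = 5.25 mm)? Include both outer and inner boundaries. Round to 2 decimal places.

At z = 5.25 mm: the cylinder: section is a regular 16-gon, circumradius r=3 (perimeter = 2·16·3.000·sin(180°/16) = 18.73 mm); the cylinder at (2, 11.5): section is a regular 16-gon, circumradius r=3 (perimeter = 2·16·3.000·sin(180°/16) = 18.73 mm); the cube at (6.5, 6.5) is present — its section is the full 22.5×10 rectangle (perimeter 65.00 mm); Subtracting the remaining from the first: starting from the r=3 cylinder, the r=3 cylinder at (2, 11.5) misses the remaining region (no effect); the 22.5×10 cube at (6.5, 6.5) misses the remaining region (no effect) — boundary = 18.73 mm; the cube at (-1.5, -0.5) is absent (z outside [14.5, 19.5]); Taking the first minus the rest: none of the subtracted shapes is present at this height, so the result so far is unchanged — boundary = 18.73 mm; (rotated 15° about Z; rotation is an isometry so areas/perimeters/island counts are preserved). Overall, the cross-section is a single solid region. Total boundary length (outer) = 18.73 mm.

18.73 mm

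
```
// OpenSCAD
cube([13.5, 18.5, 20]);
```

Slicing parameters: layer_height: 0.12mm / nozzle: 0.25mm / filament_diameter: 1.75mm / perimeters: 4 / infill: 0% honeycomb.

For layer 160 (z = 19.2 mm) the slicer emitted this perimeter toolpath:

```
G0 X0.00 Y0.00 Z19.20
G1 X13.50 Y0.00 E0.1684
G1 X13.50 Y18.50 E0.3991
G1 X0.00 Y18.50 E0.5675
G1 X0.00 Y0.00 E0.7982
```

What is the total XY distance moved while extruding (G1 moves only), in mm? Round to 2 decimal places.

Sum the Euclidean lengths of each G1 segment: total = 64.00 mm.

64.00 mm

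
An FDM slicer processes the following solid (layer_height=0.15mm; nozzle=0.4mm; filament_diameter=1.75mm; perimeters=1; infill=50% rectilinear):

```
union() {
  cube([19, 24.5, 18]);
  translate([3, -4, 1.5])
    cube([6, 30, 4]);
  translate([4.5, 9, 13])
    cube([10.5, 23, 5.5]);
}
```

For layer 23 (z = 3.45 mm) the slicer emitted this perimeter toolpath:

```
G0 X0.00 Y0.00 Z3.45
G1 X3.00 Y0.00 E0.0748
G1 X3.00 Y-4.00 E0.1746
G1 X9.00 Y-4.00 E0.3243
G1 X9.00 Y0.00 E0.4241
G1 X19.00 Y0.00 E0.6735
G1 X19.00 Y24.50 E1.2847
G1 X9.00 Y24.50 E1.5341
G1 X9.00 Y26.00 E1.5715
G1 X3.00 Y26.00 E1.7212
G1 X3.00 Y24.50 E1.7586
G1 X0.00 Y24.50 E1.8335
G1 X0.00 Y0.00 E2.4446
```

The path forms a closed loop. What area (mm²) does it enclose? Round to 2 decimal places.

Apply the shoelace formula to the sequence of (X, Y) vertices; enclosed area = 498.50 mm².

498.50 mm²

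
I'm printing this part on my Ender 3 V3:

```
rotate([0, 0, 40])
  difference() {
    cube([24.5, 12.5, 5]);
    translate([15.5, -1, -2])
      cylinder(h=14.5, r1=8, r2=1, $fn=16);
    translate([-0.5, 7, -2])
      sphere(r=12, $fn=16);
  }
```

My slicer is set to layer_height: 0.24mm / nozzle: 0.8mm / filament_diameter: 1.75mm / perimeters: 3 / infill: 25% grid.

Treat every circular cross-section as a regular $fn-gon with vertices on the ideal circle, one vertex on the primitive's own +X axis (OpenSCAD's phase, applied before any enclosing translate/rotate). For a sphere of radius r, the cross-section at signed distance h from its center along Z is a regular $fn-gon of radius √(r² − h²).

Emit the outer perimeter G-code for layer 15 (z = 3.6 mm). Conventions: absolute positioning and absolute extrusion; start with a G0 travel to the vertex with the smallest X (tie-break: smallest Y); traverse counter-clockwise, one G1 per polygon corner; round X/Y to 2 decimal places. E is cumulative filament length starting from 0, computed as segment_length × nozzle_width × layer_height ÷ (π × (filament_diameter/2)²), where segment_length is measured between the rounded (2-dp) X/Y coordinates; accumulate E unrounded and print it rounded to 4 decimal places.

G0 X-1.64 Y14.94 Z3.60
G1 X0.02 Y14.45 E0.1382
G1 X3.25 Y11.86 E0.4686
G1 X5.24 Y8.23 E0.7991
G1 X5.62 Y4.72 E1.0809
G1 X7.97 Y6.69 E1.3257
G1 X7.47 Y7.60 E1.4086
G1 X7.24 Y9.66 E1.5740
G1 X7.82 Y11.64 E1.7387
G1 X9.11 Y13.25 E1.9034
G1 X10.92 Y14.25 E2.0685
G1 X12.98 Y14.47 E2.2339
G1 X14.96 Y13.90 E2.3983
G1 X15.78 Y13.24 E2.4823
G1 X18.77 Y15.75 E2.7940
G1 X10.73 Y25.32 E3.7917
G1 X-1.64 Y14.94 E5.0807

At z = 3.6 mm: the 24.5×12.5 cube contributes its full rectangle; the cone at (15.5, -1) contributes a regular 16-gon of circumradius 5.297 (interpolated between r1=8 and r2=1 at t=0.386); the r=12 sphere at (-0.5, 7) slices to a regular 16-gon of circumradius 10.613 (√(r²−h²) with h=5.6 from center); Taking the first minus the rest: starting from the 24.5×12.5 cube, the cone at (15.5, -1) partially overlaps it — only the 32.55 mm² overlap (of its 85.88 mm²) is removed, clipping the outline; the r=12 sphere at (-0.5, 7) partially overlaps it — only the 116.02 mm² overlap (of its 344.84 mm²) is removed, clipping the outline — 1 connected region; (rotated 40° about Z; rotation is an isometry so areas/perimeters/island counts are preserved). The outline is a single polygon with 16 vertices. Extrusion per mm of travel: 0.8 × 0.24 / (π × 0.875²) = 0.079824. Accumulating E over each segment gives final E = 5.0807.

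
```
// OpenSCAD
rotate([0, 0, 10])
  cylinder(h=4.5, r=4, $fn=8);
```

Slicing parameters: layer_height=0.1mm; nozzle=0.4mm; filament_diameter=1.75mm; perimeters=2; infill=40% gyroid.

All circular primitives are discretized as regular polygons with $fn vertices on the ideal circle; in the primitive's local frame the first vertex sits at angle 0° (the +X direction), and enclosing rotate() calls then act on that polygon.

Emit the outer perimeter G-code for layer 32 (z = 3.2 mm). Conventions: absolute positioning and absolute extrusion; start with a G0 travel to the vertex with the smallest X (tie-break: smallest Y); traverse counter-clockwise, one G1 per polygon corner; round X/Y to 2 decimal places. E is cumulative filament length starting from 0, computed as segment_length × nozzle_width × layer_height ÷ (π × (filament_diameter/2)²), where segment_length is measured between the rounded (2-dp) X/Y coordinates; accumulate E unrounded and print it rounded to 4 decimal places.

G0 X-3.94 Y-0.69 Z3.20
G1 X-2.29 Y-3.28 E0.0511
G1 X0.69 Y-3.94 E0.1018
G1 X3.28 Y-2.29 E0.1529
G1 X3.94 Y0.69 E0.2037
G1 X2.29 Y3.28 E0.2547
G1 X-0.69 Y3.94 E0.3055
G1 X-3.28 Y2.29 E0.3566
G1 X-3.94 Y-0.69 E0.4073

At z = 3.2 mm: the r=4 cylinder contributes a regular 8-gon of circumradius 4; (rotated 10° about Z; rotation is an isometry so areas/perimeters/island counts are preserved). The outline is a single polygon with 8 vertices. Extrusion per mm of travel: 0.4 × 0.1 / (π × 0.875²) = 0.016630. Accumulating E over each segment gives final E = 0.4073.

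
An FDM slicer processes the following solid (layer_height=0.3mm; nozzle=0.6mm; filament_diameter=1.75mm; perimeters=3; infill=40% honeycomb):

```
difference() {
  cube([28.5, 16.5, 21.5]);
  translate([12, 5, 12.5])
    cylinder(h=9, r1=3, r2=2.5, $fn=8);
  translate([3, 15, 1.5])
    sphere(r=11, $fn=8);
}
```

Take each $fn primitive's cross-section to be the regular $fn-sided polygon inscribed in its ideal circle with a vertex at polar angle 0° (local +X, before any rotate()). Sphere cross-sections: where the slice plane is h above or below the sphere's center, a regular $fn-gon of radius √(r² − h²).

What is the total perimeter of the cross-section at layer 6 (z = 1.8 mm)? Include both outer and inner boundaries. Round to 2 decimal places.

87.07 mm

At z = 1.8 mm: the cube is present — its section is the full 28.5×16.5 rectangle (perimeter 90.00 mm); the cone at (12, 5) is not intersected at this z (z outside [12.5, 21.5]); the sphere at (3, 15): section is a regular 8-gon, circumradius = √(r²−h²) = √(11²−0.3²) = 10.996 (perimeter = 2·8·10.996·sin(180°/8) = 67.33 mm); Subtracting the remaining from the first: starting from the 28.5×16.5 cube, the r=11 sphere at (3, 15) partially overlaps it — only the 137.15 mm² overlap (of its 341.99 mm²) is removed, clipping the outline — boundary = 87.07 mm. Overall, the cross-section is a single solid region. Total boundary length (outer) = 87.07 mm.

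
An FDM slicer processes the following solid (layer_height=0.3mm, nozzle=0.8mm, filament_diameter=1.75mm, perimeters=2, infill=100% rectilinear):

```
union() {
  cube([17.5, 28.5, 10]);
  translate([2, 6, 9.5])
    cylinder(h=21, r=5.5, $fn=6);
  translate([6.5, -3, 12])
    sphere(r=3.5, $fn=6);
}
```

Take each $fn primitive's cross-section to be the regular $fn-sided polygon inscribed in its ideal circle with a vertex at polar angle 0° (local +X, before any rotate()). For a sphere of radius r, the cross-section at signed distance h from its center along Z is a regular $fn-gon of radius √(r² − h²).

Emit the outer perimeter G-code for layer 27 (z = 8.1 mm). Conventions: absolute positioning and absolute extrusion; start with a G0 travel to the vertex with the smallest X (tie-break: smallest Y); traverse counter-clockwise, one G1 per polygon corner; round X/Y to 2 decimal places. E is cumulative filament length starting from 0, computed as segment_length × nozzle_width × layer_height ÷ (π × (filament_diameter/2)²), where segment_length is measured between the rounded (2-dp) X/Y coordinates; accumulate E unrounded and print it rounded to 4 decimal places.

At z = 8.1 mm: the 17.5×28.5 cube contributes its full rectangle; the cylinder at (2, 6) is not intersected at this z (z outside [9.5, 30.5]); the sphere at (6.5, -3) is not intersected at this z (|z−center|=3.900 > r=3.5); Combining (union): only the 17.5×28.5 cube is present, so the union is just that shape — 1 connected region. The outline is a single polygon with 4 vertices. Extrusion per mm of travel: 0.8 × 0.3 / (π × 0.875²) = 0.099780. Accumulating E over each segment gives final E = 9.1798.

G0 X0.00 Y0.00 Z8.10
G1 X17.50 Y0.00 E1.7462
G1 X17.50 Y28.50 E4.5899
G1 X0.00 Y28.50 E6.3361
G1 X0.00 Y0.00 E9.1798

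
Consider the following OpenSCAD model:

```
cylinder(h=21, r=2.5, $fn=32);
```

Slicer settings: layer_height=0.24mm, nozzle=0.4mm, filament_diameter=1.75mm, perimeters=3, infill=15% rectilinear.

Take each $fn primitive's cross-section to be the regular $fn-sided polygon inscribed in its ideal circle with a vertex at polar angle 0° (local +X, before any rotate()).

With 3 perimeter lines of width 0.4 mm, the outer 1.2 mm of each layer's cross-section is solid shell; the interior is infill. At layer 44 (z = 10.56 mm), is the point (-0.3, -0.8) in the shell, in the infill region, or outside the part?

At z = 10.56 mm: the r=2.5 cylinder gives a regular 32-gon of circumradius 2.5 (constant along its height). Overall, the cross-section is a single solid region. The nearest boundary edge runs (-0.96, -2.31)→(-0.49, -2.45); distance from the point to it = 1.64 mm. The point is inside the cross-section and 1.64 mm from the nearest boundary — more than the 1.2 mm shell width (3 × 0.4), so it's in the infill interior.

infill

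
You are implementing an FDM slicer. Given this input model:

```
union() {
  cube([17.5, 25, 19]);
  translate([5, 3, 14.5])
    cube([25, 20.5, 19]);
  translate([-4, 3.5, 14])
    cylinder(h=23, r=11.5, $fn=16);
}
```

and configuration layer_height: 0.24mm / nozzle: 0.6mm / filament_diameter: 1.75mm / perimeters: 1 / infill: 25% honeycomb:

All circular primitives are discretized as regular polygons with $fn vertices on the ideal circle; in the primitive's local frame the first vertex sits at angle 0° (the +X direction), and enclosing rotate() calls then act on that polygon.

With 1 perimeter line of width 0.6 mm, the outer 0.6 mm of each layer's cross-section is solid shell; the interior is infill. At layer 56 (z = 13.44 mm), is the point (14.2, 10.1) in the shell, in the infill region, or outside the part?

infill

At z = 13.44 mm: the cube (footprint 17.5×25) is included at this height; the cube at (5, 3) is not intersected at this z (z outside [14.5, 33.5]); the cylinder at (-4, 3.5) is not intersected at this z (z outside [14, 37]); Taking the union: only the 17.5×25 cube is present, so the union is just that shape — 1 connected region. Overall, the cross-section is a single solid region. The nearest boundary edge runs (17.50, 0.00)→(17.50, 25.00); distance from the point to it = 3.30 mm. The point is inside the cross-section and 3.30 mm from the nearest boundary — more than the 0.6 mm shell width (1 × 0.6), so it's in the infill interior.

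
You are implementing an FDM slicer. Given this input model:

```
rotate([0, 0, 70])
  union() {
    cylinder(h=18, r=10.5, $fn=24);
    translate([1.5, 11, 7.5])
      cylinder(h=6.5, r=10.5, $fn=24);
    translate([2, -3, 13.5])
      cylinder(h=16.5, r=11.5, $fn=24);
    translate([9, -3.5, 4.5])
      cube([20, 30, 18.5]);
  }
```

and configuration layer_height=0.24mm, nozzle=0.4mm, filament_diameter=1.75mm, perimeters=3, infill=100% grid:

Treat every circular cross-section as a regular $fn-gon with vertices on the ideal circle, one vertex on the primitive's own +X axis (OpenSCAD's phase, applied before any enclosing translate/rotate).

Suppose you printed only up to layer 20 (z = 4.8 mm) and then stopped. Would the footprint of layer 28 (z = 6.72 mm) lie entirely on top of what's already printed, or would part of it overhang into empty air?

Compare the two slices. At z = 4.8: the r=10.5 cylinder gives a regular 24-gon of circumradius 10.5 (constant along its height) (area = (24/2)·10.500²·sin(360°/24) = 342.42 mm²); the cylinder at (1.5, 11) is not intersected at this z (z outside [7.5, 14]); the cylinder at (2, -3) does not reach this height (z outside [13.5, 30]); the cube at (9, -3.5) is present — its section is the full 20×30 rectangle (area 600.00 mm²); Combining (union): the regions partially overlap — summed areas 942.42 mm² minus the doubly-counted overlap 9.52 mm² gives 932.90 mm² — area = 932.90 mm²; (rotated 70° about Z; rotation is an isometry so areas/perimeters/island counts are preserved). At z = 6.72: the cylinder: section is a regular 24-gon, circumradius r=10.5 (area = (24/2)·10.500²·sin(360°/24) = 342.42 mm²); the cylinder at (1.5, 11) is absent (z outside [7.5, 14]); the cylinder at (2, -3) is absent (z outside [13.5, 30]); the cube at (9, -3.5) (footprint 20×30) is included at this height (area 600.00 mm²); Taking the union: the regions partially overlap — summed areas 942.42 mm² minus the doubly-counted overlap 9.52 mm² gives 932.90 mm² — area = 932.90 mm²; (whole slice rotated 70° about Z — lengths, areas and connectivity unchanged). Checking containment: the cross-section at z = 6.72 is a subset of the cross-section at z = 4.8.

entirely on top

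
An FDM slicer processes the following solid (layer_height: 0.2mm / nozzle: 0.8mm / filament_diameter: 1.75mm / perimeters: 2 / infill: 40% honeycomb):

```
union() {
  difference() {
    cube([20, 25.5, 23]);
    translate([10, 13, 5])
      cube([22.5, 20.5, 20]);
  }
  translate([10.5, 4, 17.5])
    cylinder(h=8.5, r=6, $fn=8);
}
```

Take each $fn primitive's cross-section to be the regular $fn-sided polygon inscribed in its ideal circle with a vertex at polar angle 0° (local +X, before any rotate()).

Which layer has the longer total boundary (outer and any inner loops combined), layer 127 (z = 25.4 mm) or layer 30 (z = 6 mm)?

layer 30 (z = 6 mm)

Layer 127 (z = 25.4): the cube is not intersected at this z (z outside [0, 23]); the cube at (10, 13) is not intersected at this z (z outside [5, 25]); After the difference (first − rest): the first operand is absent here, so nothing remains; the r=6 cylinder at (10.5, 4) contributes a regular 8-gon of circumradius 6 (perimeter = 2·8·6.000·sin(180°/8) = 36.74 mm); Merging all regions: only the r=6 cylinder at (10.5, 4) is present, so the union is just that shape — boundary = 36.74 mm. So its perimeter = 36.74 mm. Layer 30 (z = 6): the 20×25.5 cube contributes its full rectangle (perimeter 91.00 mm); the 22.5×20.5 cube at (10, 13) contributes its full rectangle (perimeter 86.00 mm); After the difference (first − rest): starting from the 20×25.5 cube, the 22.5×20.5 cube at (10, 13) partially overlaps it — only the 125.00 mm² overlap (of its 461.25 mm²) is removed, clipping the outline — boundary = 91.00 mm; the cylinder at (10.5, 4) is absent (z outside [17.5, 26]); Taking the union: only that combined region is present, so the union is just that shape — boundary = 91.00 mm. So its perimeter = 91.00 mm. Layer 30 is larger (91.00 vs 36.74 mm).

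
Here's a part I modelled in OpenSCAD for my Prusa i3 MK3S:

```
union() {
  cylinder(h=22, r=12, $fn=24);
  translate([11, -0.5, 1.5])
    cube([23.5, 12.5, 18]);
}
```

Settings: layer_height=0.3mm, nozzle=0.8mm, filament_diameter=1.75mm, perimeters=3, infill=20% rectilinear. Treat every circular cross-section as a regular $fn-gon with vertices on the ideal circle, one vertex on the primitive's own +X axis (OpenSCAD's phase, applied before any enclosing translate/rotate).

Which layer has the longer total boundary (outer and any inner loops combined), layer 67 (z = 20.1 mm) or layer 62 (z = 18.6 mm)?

Layer 67 (z = 20.1): the r=12 cylinder contributes a regular 24-gon of circumradius 12 (perimeter = 2·24·12.000·sin(180°/24) = 75.18 mm); the cube at (11, -0.5) does not reach this height (z outside [1.5, 19.5]); Combining (union): only the r=12 cylinder is present, so the union is just that shape — boundary = 75.18 mm. So its perimeter = 75.18 mm. Layer 62 (z = 18.6): the r=12 cylinder gives a regular 24-gon of circumradius 12 (constant along its height) (perimeter = 2·24·12.000·sin(180°/24) = 75.18 mm); the cube at (11, -0.5) is present — its section is the full 23.5×12.5 rectangle (perimeter 72.00 mm); Taking the union: the regions partially overlap (shared area 3.38 mm²), so the edge portions inside another operand are dropped and the merged outline is re-measured after clipping — boundary = 136.03 mm. So its perimeter = 136.03 mm. Layer 62 is larger (136.03 vs 75.18 mm).

layer 62 (z = 18.6 mm)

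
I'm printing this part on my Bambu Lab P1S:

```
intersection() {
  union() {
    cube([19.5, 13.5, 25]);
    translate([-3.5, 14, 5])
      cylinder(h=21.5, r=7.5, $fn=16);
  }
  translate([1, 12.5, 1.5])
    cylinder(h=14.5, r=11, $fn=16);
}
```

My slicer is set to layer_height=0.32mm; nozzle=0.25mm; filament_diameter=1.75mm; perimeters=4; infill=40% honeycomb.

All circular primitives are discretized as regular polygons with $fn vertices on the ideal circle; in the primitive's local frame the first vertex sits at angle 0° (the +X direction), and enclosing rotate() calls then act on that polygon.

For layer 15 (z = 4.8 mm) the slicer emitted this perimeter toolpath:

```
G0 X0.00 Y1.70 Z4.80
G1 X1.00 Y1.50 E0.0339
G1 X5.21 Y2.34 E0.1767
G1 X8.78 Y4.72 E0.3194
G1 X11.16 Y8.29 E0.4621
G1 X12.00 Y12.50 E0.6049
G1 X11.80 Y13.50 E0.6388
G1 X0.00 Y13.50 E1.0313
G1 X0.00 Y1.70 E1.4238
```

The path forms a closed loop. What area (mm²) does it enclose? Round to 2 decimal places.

115.40 mm²

Apply the shoelace formula to the sequence of (X, Y) vertices; enclosed area = 115.40 mm².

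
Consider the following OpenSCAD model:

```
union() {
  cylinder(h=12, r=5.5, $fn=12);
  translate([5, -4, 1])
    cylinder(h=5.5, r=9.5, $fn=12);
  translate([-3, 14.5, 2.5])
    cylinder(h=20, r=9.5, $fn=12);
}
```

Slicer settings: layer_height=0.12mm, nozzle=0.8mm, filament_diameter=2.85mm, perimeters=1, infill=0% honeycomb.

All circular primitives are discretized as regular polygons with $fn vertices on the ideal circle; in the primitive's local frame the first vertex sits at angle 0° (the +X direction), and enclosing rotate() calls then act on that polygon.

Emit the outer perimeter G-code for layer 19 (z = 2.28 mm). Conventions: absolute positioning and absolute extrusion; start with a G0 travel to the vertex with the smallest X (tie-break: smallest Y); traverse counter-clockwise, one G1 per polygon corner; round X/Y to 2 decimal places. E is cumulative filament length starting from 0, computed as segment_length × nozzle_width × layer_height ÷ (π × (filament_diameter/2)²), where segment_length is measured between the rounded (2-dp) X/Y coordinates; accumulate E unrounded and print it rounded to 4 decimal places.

At z = 2.28 mm: the r=5.5 cylinder contributes a regular 12-gon of circumradius 5.5; the cylinder at (5, -4): section is a regular 12-gon, circumradius r=9.5; the cylinder at (-3, 14.5) is absent (z outside [2.5, 22.5]); Merging all regions: the regions partially overlap (shared area 70.26 mm²), so overlapping operands fuse into one piece — 1 connected region. The outline is a single polygon with 17 vertices. Extrusion per mm of travel: 0.8 × 0.12 / (π × 1.425²) = 0.015048. Accumulating E over each segment gives final E = 0.9375.

G0 X-5.50 Y0.00 Z2.28
G1 X-4.76 Y-2.75 E0.0429
G1 X-4.29 Y-3.22 E0.0529
G1 X-4.50 Y-4.00 E0.0650
G1 X-3.23 Y-8.75 E0.1390
G1 X0.25 Y-12.23 E0.2131
G1 X5.00 Y-13.50 E0.2871
G1 X9.75 Y-12.23 E0.3610
G1 X13.23 Y-8.75 E0.4351
G1 X14.50 Y-4.00 E0.5091
G1 X13.23 Y0.75 E0.5831
G1 X9.75 Y4.23 E0.6571
G1 X5.00 Y5.50 E0.7311
G1 X2.50 Y4.83 E0.7701
G1 X0.00 Y5.50 E0.8090
G1 X-2.75 Y4.76 E0.8519
G1 X-4.76 Y2.75 E0.8947
G1 X-5.50 Y0.00 E0.9375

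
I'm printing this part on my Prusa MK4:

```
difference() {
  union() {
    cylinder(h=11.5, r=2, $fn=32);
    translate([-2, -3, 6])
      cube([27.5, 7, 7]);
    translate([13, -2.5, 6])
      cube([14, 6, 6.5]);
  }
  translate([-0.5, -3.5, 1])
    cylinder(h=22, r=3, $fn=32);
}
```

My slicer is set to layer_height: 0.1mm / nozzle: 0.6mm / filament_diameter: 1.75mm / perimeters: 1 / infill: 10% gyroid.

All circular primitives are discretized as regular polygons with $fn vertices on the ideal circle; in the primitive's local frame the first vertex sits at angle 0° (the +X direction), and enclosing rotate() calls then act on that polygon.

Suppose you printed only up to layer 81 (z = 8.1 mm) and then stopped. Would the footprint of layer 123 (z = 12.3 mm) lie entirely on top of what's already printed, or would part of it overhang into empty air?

Compare the two slices. At z = 8.1: the r=2 cylinder gives a regular 32-gon of circumradius 2 (constant along its height) (area = (32/2)·2.000²·sin(360°/32) = 12.49 mm²); the 27.5×7 cube at (-2, -3) contributes its full rectangle (area 192.50 mm²); the 14×6 cube at (13, -2.5) contributes its full rectangle (area 84.00 mm²); Merging all regions: the regions partially overlap — summed areas 288.99 mm² minus the doubly-counted overlap 87.49 mm² gives 201.50 mm² — area = 201.50 mm²; the cylinder at (-0.5, -3.5): section is a regular 32-gon, circumradius r=3 (area = (32/2)·3.000²·sin(360°/32) = 28.09 mm²); Taking the first minus the rest: starting from the result so far (201.50 mm²), the r=3 cylinder at (-0.5, -3.5) partially overlaps it — only the 9.07 mm² overlap (of its 28.09 mm²) is removed, clipping the outline — area = 192.43 mm². At z = 12.3: the cylinder is not intersected at this z (z outside [0, 11.5]); the cube at (-2, -3) (footprint 27.5×7) is included at this height (area 192.50 mm²); the cube at (13, -2.5) (footprint 14×6) is included at this height (area 84.00 mm²); Taking the union: the regions partially overlap — summed areas 276.50 mm² minus the doubly-counted overlap 75.00 mm² gives 201.50 mm² — area = 201.50 mm²; the r=3 cylinder at (-0.5, -3.5) gives a regular 32-gon of circumradius 3 (constant along its height) (area = (32/2)·3.000²·sin(360°/32) = 28.09 mm²); After the difference (first − rest): starting from the result so far (201.50 mm²), the r=3 cylinder at (-0.5, -3.5) partially overlaps it — only the 9.07 mm² overlap (of its 28.09 mm²) is removed, clipping the outline — area = 192.43 mm². Checking containment: the cross-section at z = 12.3 is a subset of the cross-section at z = 8.1.

entirely on top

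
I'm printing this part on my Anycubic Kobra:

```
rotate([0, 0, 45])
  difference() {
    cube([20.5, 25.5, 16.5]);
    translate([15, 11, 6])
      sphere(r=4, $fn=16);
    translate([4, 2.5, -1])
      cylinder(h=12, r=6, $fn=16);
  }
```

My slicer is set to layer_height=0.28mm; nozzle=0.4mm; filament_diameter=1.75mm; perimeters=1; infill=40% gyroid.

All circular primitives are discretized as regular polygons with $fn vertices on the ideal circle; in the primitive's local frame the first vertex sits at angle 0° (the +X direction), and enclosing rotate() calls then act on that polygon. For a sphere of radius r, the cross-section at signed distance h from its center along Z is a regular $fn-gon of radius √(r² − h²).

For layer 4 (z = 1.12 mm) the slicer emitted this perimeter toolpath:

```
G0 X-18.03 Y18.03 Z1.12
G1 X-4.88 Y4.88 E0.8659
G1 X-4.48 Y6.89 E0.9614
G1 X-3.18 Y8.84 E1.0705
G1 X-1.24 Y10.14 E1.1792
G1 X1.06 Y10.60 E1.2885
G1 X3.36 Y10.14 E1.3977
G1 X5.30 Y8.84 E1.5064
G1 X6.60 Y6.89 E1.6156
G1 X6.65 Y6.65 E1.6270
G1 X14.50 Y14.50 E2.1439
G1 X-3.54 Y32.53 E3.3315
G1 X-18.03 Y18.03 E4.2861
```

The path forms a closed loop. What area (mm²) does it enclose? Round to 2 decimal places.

Apply the shoelace formula to the sequence of (X, Y) vertices; enclosed area = 449.21 mm².

449.21 mm²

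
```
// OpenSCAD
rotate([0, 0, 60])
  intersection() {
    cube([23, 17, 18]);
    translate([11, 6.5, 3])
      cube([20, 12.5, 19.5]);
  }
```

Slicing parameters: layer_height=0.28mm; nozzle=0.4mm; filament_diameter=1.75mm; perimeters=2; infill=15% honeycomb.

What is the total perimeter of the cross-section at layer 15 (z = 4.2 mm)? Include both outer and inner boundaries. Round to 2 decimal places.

45.00 mm

At z = 4.2 mm: the cube is present — its section is the full 23×17 rectangle (perimeter 80.00 mm); the 20×12.5 cube at (11, 6.5) contributes its full rectangle (perimeter 65.00 mm); Keeping only the common overlap: the 20×12.5 cube at (11, 6.5) partially overlaps the 23×17 cube; clipping to the common part keeps 126.00 mm² — boundary = 45.00 mm; (whole slice rotated 60° about Z — lengths, areas and connectivity unchanged). Overall, the cross-section is a single solid region. Total boundary length (outer) = 45.00 mm.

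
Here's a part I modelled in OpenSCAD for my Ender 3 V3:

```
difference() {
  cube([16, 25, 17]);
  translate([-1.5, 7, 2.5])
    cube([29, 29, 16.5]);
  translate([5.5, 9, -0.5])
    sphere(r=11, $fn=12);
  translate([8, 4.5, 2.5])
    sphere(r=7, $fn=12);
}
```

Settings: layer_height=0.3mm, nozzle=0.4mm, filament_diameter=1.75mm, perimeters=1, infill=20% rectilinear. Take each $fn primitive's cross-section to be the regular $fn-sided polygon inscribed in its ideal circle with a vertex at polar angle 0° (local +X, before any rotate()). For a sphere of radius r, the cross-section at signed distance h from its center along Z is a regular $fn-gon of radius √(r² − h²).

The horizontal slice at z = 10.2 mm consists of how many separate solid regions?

At z = 10.2 mm: the cube (footprint 16×25) is included at this height; the cube at (-1.5, 7) (footprint 29×29) is included at this height; the sphere at (5.5, 9): section is a regular 12-gon, circumradius = √(r²−h²) = √(11²−10.7²) = 2.551; the sphere at (8, 4.5) is not intersected at this z (|z−center|=7.700 > r=7); Subtracting the remaining from the first: starting from the 16×25 cube, the 29×29 cube at (-1.5, 7) partially overlaps it — only the 288.00 mm² overlap (of its 841.00 mm²) is removed, clipping the outline; the r=11 sphere at (5.5, 9) partially overlaps it — only the 1.01 mm² overlap (of its 19.53 mm²) is removed, clipping the outline — 1 connected region. The result has 1 disconnected region.

1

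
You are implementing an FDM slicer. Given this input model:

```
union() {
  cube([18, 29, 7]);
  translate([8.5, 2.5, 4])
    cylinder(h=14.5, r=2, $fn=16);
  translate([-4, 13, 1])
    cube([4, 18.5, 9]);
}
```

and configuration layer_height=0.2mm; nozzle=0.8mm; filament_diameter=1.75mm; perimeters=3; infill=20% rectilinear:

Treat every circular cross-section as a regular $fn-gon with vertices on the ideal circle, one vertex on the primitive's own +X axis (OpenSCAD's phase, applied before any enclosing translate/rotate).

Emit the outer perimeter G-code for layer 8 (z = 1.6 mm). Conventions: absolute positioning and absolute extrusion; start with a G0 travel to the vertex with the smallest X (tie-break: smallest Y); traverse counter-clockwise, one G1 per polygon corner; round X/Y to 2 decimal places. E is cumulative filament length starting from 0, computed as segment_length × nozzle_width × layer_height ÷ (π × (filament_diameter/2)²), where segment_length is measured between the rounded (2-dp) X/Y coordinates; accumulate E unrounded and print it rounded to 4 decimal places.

At z = 1.6 mm: the cube (footprint 18×29) is included at this height; the cylinder at (8.5, 2.5) is absent (z outside [4, 18.5]); the 4×18.5 cube at (-4, 13) contributes its full rectangle; Merging all regions: the 2 present regions share edge segments without overlapping in area, so areas simply add but the touching pieces fuse into one outline (the shared edge portions become interior and drop out of the boundary) — 1 connected region. The outline is a single polygon with 8 vertices. Extrusion per mm of travel: 0.8 × 0.2 / (π × 0.875²) = 0.066520. Accumulating E over each segment gives final E = 7.1177.

G0 X-4.00 Y13.00 Z1.60
G1 X0.00 Y13.00 E0.2661
G1 X0.00 Y0.00 E1.1308
G1 X18.00 Y0.00 E2.3282
G1 X18.00 Y29.00 E4.2573
G1 X0.00 Y29.00 E5.4547
G1 X0.00 Y31.50 E5.6210
G1 X-4.00 Y31.50 E5.8870
G1 X-4.00 Y13.00 E7.1177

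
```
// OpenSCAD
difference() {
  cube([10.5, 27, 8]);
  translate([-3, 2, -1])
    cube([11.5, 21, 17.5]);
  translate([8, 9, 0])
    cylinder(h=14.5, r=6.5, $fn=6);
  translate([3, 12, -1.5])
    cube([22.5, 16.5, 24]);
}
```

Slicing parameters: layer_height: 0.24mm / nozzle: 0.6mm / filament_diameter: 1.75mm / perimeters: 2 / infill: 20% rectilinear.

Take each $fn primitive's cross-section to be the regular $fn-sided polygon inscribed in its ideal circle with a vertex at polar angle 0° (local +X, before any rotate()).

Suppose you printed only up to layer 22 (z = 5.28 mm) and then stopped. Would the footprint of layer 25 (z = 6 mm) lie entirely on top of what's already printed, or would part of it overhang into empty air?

entirely on top

Compare the two slices. At z = 5.28: the cube (footprint 10.5×27) is included at this height (area 283.50 mm²); the cube at (-3, 2) is present — its section is the full 11.5×21 rectangle (area 241.50 mm²); the r=6.5 cylinder at (8, 9) contributes a regular 6-gon of circumradius 6.5 (area = (6/2)·6.500²·sin(360°/6) = 109.77 mm²); the 22.5×16.5 cube at (3, 12) contributes its full rectangle (area 371.25 mm²); Subtracting the remaining from the first: starting from the 10.5×27 cube (283.50 mm²), the 11.5×21 cube at (-3, 2) partially overlaps it — only the 178.50 mm² overlap (of its 241.50 mm²) is removed, clipping the outline; the r=6.5 cylinder at (8, 9) partially overlaps it — only the 22.52 mm² overlap (of its 109.77 mm²) is removed, clipping the outline; the 22.5×16.5 cube at (3, 12) partially overlaps it — only the 46.74 mm² overlap (of its 371.25 mm²) is removed, clipping the outline — area = 35.74 mm². At z = 6: the 10.5×27 cube contributes its full rectangle (area 283.50 mm²); the 11.5×21 cube at (-3, 2) contributes its full rectangle (area 241.50 mm²); the r=6.5 cylinder at (8, 9) contributes a regular 6-gon of circumradius 6.5 (area = (6/2)·6.500²·sin(360°/6) = 109.77 mm²); the 22.5×16.5 cube at (3, 12) contributes its full rectangle (area 371.25 mm²); Taking the first minus the rest: starting from the 10.5×27 cube (283.50 mm²), the 11.5×21 cube at (-3, 2) partially overlaps it — only the 178.50 mm² overlap (of its 241.50 mm²) is removed, clipping the outline; the r=6.5 cylinder at (8, 9) partially overlaps it — only the 22.52 mm² overlap (of its 109.77 mm²) is removed, clipping the outline; the 22.5×16.5 cube at (3, 12) partially overlaps it — only the 46.74 mm² overlap (of its 371.25 mm²) is removed, clipping the outline — area = 35.74 mm². Checking containment: the cross-section at z = 6 is a subset of the cross-section at z = 5.28.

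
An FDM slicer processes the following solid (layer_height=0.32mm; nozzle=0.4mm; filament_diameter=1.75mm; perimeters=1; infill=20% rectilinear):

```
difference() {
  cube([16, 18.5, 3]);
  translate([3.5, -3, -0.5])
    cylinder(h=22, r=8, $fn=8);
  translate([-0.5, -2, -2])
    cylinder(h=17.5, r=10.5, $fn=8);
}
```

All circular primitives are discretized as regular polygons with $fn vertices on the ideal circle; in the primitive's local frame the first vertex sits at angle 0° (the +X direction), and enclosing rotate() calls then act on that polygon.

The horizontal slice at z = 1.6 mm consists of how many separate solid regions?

1

At z = 1.6 mm: the cube (footprint 16×18.5) is included at this height; the cylinder at (3.5, -3): section is a regular 8-gon, circumradius r=8; the r=10.5 cylinder at (-0.5, -2) contributes a regular 8-gon of circumradius 10.5; Taking the first minus the rest: starting from the 16×18.5 cube, the r=8 cylinder at (3.5, -3) partially overlaps it — only the 38.08 mm² overlap (of its 181.02 mm²) is removed, clipping the outline; the r=10.5 cylinder at (-0.5, -2) partially overlaps it — only the 18.69 mm² overlap (of its 311.83 mm²) is removed, clipping the outline — 1 connected region. The result has 1 disconnected region.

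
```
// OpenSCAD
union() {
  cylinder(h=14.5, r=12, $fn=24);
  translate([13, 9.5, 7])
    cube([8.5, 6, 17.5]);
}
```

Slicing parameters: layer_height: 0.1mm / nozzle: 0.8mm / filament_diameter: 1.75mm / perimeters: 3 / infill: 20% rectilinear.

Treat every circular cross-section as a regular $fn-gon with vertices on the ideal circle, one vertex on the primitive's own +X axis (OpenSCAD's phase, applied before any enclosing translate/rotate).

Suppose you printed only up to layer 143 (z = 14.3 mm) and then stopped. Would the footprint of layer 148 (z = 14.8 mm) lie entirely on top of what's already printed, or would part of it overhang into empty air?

Compare the two slices. At z = 14.3: the cylinder: section is a regular 24-gon, circumradius r=12 (area = (24/2)·12.000²·sin(360°/24) = 447.24 mm²); the cube at (13, 9.5) (footprint 8.5×6) is included at this height (area 51.00 mm²); Merging all regions: the 2 present regions are separate (no shared area or edge), so areas and boundary lengths simply add and each stays a separate island — area = 498.24 mm². At z = 14.8: the cylinder does not reach this height (z outside [0, 14.5]); the 8.5×6 cube at (13, 9.5) contributes its full rectangle (area 51.00 mm²); Merging all regions: only the 8.5×6 cube at (13, 9.5) is present, so the union is just that shape — area = 51.00 mm². Checking containment: the cross-section at z = 14.8 is a subset of the cross-section at z = 14.3.

entirely on top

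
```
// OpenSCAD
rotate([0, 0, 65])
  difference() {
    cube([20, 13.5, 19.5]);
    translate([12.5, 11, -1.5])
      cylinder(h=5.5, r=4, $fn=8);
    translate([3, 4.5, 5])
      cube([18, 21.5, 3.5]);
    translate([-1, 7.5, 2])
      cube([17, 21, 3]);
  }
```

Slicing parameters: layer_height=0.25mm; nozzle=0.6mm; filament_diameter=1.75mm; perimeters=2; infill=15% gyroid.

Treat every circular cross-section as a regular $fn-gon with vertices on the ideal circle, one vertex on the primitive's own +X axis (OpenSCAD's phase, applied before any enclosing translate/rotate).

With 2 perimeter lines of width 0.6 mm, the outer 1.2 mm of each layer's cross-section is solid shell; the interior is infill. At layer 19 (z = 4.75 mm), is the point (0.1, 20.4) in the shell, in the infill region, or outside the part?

At z = 4.75 mm: the cube (footprint 20×13.5) is included at this height; the cylinder at (12.5, 11) does not reach this height (z outside [-1.5, 4]); the cube at (3, 4.5) is absent (z outside [5, 8.5]); the 17×21 cube at (-1, 7.5) contributes its full rectangle; Taking the first minus the rest: starting from the 20×13.5 cube, the 17×21 cube at (-1, 7.5) partially overlaps it — only the 96.00 mm² overlap (of its 357.00 mm²) is removed, clipping the outline — 1 connected region; (rotated 65° about Z; rotation is an isometry so areas/perimeters/island counts are preserved). Overall, the cross-section is a single solid region. Undo the 65° rotation: the query point maps to (18.531, 8.531) in the un-rotated model frame. The nearest boundary edge runs (20.00, 13.50)→(20.00, 0.00); distance from the point to it = 1.47 mm. The point is inside the cross-section and 1.47 mm from the nearest boundary — more than the 1.2 mm shell width (2 × 0.6), so it's in the infill interior.

infill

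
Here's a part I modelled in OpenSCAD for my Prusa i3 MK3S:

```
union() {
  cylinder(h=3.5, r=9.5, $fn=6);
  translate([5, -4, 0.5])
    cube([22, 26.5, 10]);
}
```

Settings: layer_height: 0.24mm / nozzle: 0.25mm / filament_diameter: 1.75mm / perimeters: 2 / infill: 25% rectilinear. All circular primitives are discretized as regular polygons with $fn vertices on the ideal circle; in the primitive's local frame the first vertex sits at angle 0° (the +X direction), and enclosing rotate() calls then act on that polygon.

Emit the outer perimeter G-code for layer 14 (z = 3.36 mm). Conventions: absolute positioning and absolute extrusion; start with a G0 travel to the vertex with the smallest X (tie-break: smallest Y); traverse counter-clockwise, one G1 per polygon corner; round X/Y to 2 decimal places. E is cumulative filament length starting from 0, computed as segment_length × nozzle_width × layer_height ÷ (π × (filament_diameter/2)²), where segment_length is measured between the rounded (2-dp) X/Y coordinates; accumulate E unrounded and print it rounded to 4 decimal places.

G0 X-9.50 Y0.00 Z3.36
G1 X-4.75 Y-8.23 E0.2370
G1 X4.75 Y-8.23 E0.4740
G1 X7.19 Y-4.00 E0.5958
G1 X27.00 Y-4.00 E1.0900
G1 X27.00 Y22.50 E1.7510
G1 X5.00 Y22.50 E2.2998
G1 X5.00 Y7.79 E2.6668
G1 X4.75 Y8.23 E2.6794
G1 X-4.75 Y8.23 E2.9164
G1 X-9.50 Y0.00 E3.1534

At z = 3.36 mm: the cylinder: section is a regular 6-gon, circumradius r=9.5; the cube at (5, -4) is present — its section is the full 22×26.5 rectangle; Merging all regions: the regions partially overlap (shared area 30.92 mm²), so overlapping operands fuse into one piece — 1 connected region. The outline is a single polygon with 10 vertices. Extrusion per mm of travel: 0.25 × 0.24 / (π × 0.875²) = 0.024945. Accumulating E over each segment gives final E = 3.1534.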